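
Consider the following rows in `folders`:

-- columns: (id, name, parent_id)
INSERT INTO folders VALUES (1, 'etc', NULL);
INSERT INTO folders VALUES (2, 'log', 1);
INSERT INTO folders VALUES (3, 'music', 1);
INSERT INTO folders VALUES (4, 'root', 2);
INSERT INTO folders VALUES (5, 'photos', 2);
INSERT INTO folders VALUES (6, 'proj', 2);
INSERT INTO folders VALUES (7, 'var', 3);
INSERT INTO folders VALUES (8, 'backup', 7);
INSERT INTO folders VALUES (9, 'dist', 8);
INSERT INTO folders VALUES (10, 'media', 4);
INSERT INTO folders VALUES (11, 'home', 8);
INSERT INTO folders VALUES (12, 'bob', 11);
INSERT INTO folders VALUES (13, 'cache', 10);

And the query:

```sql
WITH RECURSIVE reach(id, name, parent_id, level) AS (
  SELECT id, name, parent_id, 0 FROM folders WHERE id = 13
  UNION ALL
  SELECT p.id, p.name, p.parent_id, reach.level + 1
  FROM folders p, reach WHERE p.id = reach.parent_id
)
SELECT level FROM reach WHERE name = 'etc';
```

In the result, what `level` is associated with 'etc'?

Base: id=13 (cache), parent_id=10, level 0.
Iteration 1: join on id=10 -> media (id 10, parent_id=4, level 1).
Iteration 2: join on id=4 -> root (id 4, parent_id=2, level 2).
Iteration 3: join on id=2 -> log (id 2, parent_id=1, level 3).
Iteration 4: join on id=1 -> etc (id 1, parent_id=NULL, level 4).
Iteration 5: parent_id is NULL; no match; recursion stops.

4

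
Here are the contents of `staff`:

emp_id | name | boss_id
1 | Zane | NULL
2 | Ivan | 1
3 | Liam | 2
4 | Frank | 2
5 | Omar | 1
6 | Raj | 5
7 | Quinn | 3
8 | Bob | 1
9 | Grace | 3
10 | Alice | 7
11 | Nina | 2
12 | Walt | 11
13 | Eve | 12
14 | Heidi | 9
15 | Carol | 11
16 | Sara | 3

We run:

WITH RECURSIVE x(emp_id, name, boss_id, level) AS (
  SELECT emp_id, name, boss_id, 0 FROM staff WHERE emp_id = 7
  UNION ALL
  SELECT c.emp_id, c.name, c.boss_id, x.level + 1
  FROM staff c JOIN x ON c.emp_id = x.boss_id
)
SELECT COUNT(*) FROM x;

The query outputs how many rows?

Base: emp_id=7 (Quinn), boss_id=3, level 0.
Iteration 1: join on emp_id=3 -> Liam (id 3, boss_id=2, level 1).
Iteration 2: join on emp_id=2 -> Ivan (id 2, boss_id=1, level 2).
Iteration 3: join on emp_id=1 -> Zane (id 1, boss_id=NULL, level 3).
Iteration 4: boss_id is NULL; no match; recursion stops.
Total rows emitted: 4.

4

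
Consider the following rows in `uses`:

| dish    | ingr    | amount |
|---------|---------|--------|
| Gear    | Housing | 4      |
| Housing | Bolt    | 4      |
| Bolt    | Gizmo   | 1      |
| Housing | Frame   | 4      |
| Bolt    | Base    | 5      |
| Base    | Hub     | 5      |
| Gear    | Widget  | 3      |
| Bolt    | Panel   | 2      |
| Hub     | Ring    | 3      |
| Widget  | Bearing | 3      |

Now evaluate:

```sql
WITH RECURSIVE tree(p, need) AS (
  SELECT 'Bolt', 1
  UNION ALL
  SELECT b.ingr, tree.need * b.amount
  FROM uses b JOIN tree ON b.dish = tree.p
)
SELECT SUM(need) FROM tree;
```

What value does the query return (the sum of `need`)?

Base: (Bolt, need=1).
Iteration 1: components of {Bolt} -> Base = 1*5 = 5, Gizmo = 1*1 = 1, Panel = 1*2 = 2.
Iteration 2: components of {Base,Gizmo,Panel} -> Hub = 5*5 = 25.
Iteration 3: components of {Hub} -> Ring = 25*3 = 75.
Iteration 4: no further components; recursion stops.
SUM(need) = 1 + 1 + 5 + 2 + 25 + 75 = 109.

109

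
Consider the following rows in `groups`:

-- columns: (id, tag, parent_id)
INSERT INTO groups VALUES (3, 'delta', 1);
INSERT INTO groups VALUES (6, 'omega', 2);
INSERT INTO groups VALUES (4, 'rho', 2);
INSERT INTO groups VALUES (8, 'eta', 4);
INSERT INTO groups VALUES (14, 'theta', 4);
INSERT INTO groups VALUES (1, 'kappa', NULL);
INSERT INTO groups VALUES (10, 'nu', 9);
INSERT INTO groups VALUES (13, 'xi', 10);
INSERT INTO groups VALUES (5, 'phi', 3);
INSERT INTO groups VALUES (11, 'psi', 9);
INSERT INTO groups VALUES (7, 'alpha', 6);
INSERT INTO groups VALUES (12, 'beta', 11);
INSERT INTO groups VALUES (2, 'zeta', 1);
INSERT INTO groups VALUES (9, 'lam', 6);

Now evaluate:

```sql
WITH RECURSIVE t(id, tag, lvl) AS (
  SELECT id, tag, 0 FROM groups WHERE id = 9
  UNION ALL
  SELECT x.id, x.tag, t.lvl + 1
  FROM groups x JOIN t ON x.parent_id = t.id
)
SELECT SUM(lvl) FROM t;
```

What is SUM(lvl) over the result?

6

Base: id=9 (lam) at lvl 0.
Iteration 1: rows with parent_id in {9} -> nu (id 10, lvl 1), psi (id 11, lvl 1).
Iteration 2: rows with parent_id in {10,11} -> beta (id 12, lvl 2), xi (id 13, lvl 2).
Iteration 3: no rows with parent_id in {12,13}; recursion stops.
SUM(lvl) = 0 + 1 + 1 + 2 + 2 = 6.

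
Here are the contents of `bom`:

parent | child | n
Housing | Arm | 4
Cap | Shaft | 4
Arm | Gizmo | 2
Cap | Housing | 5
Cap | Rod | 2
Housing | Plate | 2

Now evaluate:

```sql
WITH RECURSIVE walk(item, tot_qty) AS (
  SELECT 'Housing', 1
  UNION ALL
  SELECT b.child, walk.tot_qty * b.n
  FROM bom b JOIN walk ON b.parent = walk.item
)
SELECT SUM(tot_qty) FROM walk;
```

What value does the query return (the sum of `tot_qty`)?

15

Base: (Housing, tot_qty=1).
Iteration 1: components of {Housing} -> Arm = 1*4 = 4, Plate = 1*2 = 2.
Iteration 2: components of {Arm,Plate} -> Gizmo = 4*2 = 8.
Iteration 3: no further components; recursion stops.
SUM(tot_qty) = 1 + 4 + 2 + 8 = 15.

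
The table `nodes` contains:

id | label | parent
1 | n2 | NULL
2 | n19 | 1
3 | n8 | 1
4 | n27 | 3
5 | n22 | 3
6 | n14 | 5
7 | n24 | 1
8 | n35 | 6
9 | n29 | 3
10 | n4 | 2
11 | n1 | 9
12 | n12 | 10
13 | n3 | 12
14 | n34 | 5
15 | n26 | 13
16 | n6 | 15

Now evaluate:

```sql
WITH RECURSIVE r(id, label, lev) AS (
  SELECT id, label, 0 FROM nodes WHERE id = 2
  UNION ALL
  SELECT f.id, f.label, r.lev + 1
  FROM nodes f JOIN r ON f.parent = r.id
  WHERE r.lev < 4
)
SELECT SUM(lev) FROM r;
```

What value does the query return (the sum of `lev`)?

Base: id=2 (n19) at lev 0.
Iteration 1: rows with parent in {2} -> n4 (id 10, lev 1).
Iteration 2: rows with parent in {10} -> n12 (id 12, lev 2).
Iteration 3: rows with parent in {12} -> n3 (id 13, lev 3).
Iteration 4: rows with parent in {13} -> n26 (id 15, lev 4).
Iteration 5: lev < 4 fails for all current rows; recursion stops.
SUM(lev) = 0 + 1 + 2 + 3 + 4 = 10.

10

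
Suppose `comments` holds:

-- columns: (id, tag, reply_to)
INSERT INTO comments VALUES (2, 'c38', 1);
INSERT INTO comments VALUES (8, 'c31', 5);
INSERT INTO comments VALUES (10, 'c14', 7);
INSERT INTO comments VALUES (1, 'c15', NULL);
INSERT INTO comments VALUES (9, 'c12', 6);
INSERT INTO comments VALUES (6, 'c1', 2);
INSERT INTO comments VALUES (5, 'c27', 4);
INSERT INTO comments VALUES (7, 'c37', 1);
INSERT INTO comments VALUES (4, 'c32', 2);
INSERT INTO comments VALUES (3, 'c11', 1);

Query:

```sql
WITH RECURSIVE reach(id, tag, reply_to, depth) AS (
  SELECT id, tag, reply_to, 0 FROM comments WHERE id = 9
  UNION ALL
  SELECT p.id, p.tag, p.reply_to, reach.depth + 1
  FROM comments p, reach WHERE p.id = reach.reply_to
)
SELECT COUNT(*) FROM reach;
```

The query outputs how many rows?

4

Base: id=9 (c12), reply_to=6, depth 0.
Iteration 1: join on id=6 -> c1 (id 6, reply_to=2, depth 1).
Iteration 2: join on id=2 -> c38 (id 2, reply_to=1, depth 2).
Iteration 3: join on id=1 -> c15 (id 1, reply_to=NULL, depth 3).
Iteration 4: reply_to is NULL; no match; recursion stops.
Total rows emitted: 4.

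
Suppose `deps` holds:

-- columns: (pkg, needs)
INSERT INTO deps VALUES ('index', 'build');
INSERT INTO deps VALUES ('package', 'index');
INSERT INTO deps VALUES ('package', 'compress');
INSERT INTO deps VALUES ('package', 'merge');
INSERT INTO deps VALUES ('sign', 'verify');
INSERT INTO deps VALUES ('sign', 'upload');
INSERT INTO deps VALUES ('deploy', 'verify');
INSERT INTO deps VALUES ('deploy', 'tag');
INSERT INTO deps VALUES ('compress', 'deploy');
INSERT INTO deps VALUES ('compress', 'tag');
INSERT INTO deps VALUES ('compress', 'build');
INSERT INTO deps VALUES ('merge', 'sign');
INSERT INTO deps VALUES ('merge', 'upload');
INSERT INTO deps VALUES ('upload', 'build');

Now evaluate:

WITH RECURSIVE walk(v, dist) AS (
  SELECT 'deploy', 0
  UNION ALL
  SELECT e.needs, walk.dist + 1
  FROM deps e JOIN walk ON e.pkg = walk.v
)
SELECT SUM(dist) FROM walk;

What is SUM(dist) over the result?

Base: (deploy, dist=0).
Iteration 1: edges from {deploy} -> (tag, dist=1), (verify, dist=1).
Iteration 2: no outgoing edges from {tag,verify}; recursion stops.
SUM(dist) = 0 + 1 + 1 = 2.

2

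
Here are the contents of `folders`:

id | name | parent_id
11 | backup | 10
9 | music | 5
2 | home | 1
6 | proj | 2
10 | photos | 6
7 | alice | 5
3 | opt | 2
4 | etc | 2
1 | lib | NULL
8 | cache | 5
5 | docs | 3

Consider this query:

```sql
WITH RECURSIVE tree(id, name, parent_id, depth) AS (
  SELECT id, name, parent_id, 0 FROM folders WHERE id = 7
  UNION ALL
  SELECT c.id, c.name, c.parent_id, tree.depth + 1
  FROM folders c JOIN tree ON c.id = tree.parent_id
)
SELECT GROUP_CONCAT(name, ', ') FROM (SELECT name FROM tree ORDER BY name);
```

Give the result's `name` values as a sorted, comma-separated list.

Base: id=7 (alice), parent_id=5, depth 0.
Iteration 1: join on id=5 -> docs (id 5, parent_id=3, depth 1).
Iteration 2: join on id=3 -> opt (id 3, parent_id=2, depth 2).
Iteration 3: join on id=2 -> home (id 2, parent_id=1, depth 3).
Iteration 4: join on id=1 -> lib (id 1, parent_id=NULL, depth 4).
Iteration 5: parent_id is NULL; no match; recursion stops.

alice, docs, home, lib, opt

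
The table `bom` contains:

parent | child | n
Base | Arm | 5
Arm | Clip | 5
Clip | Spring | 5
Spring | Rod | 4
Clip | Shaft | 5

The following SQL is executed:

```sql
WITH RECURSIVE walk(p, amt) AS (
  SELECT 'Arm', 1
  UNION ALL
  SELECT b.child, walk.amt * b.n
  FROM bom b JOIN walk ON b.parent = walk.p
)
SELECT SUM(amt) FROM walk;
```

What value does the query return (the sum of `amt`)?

Base: (Arm, amt=1).
Iteration 1: components of {Arm} -> Clip = 1*5 = 5.
Iteration 2: components of {Clip} -> Shaft = 5*5 = 25, Spring = 5*5 = 25.
Iteration 3: components of {Shaft,Spring} -> Rod = 25*4 = 100.
Iteration 4: no further components; recursion stops.
SUM(amt) = 1 + 5 + 25 + 25 + 100 = 156.

156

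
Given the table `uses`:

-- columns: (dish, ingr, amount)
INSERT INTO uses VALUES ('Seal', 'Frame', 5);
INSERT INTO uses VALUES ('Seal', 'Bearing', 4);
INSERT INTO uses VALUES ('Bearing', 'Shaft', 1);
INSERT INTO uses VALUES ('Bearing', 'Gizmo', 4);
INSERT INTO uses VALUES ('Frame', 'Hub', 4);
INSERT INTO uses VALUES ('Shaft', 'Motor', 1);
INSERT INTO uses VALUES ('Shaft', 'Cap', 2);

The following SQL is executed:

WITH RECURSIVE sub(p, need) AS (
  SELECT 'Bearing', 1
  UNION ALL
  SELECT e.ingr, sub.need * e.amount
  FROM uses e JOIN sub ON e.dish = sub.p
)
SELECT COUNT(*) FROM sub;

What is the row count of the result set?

Base: (Bearing, need=1).
Iteration 1: components of {Bearing} -> Gizmo = 1*4 = 4, Shaft = 1*1 = 1.
Iteration 2: components of {Gizmo,Shaft} -> Cap = 1*2 = 2, Motor = 1*1 = 1.
Iteration 3: no further components; recursion stops.
Total rows emitted: 5.

5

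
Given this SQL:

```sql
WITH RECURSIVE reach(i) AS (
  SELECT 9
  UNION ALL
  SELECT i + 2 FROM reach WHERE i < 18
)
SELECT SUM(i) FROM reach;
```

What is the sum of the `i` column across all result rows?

84

Base: i=9.
Iteration 1: 9 < 18 holds -> i = 9 + 2 = 11.
Iteration 2: 11 < 18 holds -> i = 11 + 2 = 13.
Iteration 3: 13 < 18 holds -> i = 13 + 2 = 15.
Iteration 4: 15 < 18 holds -> i = 15 + 2 = 17.
Iteration 5: 17 < 18 holds -> i = 17 + 2 = 19.
Iteration 6: 19 < 18 fails; recursion stops.
SUM(i) = 9 + 11 + 13 + 15 + 17 + 19 = 84.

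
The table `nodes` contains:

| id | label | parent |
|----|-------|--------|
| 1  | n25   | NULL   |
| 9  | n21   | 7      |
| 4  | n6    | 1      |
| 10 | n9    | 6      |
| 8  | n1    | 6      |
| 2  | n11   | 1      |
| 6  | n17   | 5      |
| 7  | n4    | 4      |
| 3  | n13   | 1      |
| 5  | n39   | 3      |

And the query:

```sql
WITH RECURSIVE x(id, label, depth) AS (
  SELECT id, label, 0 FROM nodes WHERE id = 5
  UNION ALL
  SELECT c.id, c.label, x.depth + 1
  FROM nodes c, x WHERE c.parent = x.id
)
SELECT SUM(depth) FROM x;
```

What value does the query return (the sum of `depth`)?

Base: id=5 (n39) at depth 0.
Iteration 1: rows with parent in {5} -> n17 (id 6, depth 1).
Iteration 2: rows with parent in {6} -> n1 (id 8, depth 2), n9 (id 10, depth 2).
Iteration 3: no rows with parent in {8,10}; recursion stops.
SUM(depth) = 0 + 1 + 2 + 2 = 5.

5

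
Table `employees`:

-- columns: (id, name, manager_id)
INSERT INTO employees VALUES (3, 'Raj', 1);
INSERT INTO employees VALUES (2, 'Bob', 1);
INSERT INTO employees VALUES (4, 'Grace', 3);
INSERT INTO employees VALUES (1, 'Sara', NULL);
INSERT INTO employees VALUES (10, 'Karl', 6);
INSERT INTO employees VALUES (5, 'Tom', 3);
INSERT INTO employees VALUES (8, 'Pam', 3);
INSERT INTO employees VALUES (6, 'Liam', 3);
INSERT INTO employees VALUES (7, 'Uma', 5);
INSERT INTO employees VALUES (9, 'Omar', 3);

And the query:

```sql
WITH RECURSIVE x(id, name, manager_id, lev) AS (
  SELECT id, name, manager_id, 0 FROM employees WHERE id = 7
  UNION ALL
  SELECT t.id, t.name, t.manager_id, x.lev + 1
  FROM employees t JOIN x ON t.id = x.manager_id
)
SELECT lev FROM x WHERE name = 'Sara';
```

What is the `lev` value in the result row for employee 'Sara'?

Base: id=7 (Uma), manager_id=5, lev 0.
Iteration 1: join on id=5 -> Tom (id 5, manager_id=3, lev 1).
Iteration 2: join on id=3 -> Raj (id 3, manager_id=1, lev 2).
Iteration 3: join on id=1 -> Sara (id 1, manager_id=NULL, lev 3).
Iteration 4: manager_id is NULL; no match; recursion stops.

3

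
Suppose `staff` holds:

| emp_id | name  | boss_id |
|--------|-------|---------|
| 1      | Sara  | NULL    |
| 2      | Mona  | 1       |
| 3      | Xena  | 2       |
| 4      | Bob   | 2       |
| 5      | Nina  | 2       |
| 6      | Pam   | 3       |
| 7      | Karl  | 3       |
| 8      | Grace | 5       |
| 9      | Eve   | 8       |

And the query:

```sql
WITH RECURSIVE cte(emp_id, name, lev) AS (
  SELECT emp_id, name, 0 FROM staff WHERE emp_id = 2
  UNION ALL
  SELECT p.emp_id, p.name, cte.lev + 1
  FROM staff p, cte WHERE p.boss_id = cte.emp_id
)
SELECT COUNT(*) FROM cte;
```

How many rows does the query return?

8

Base: emp_id=2 (Mona) at lev 0.
Iteration 1: rows with boss_id in {2} -> Xena (id 3, lev 1), Bob (id 4, lev 1), Nina (id 5, lev 1).
Iteration 2: rows with boss_id in {3,4,5} -> Pam (id 6, lev 2), Karl (id 7, lev 2), Grace (id 8, lev 2).
Iteration 3: rows with boss_id in {6,7,8} -> Eve (id 9, lev 3).
Iteration 4: no rows with boss_id in {9}; recursion stops.
Total rows emitted: 8.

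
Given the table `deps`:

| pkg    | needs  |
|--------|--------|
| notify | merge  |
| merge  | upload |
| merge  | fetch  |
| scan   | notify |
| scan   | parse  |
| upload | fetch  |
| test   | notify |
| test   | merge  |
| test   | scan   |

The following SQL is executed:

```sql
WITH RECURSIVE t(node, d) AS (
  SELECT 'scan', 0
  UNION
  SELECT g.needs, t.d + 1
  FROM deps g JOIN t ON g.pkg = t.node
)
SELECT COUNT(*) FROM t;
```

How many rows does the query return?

7

Base: (scan, d=0).
Iteration 1: edges from {scan} -> (notify, d=1), (parse, d=1).
Iteration 2: edges from {notify,parse} -> (merge, d=2).
Iteration 3: edges from {merge} -> (fetch, d=3), (upload, d=3).
Iteration 4: edges from {fetch,upload} -> (fetch, d=4).
Iteration 5: no outgoing edges from {fetch}; recursion stops.
Total rows emitted: 7.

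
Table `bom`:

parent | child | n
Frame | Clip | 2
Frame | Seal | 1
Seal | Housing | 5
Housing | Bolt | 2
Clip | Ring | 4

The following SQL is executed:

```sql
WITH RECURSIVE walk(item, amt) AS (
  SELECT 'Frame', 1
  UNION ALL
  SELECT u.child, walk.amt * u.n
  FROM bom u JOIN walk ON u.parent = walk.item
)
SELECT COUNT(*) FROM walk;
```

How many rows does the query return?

6

Base: (Frame, amt=1).
Iteration 1: components of {Frame} -> Clip = 1*2 = 2, Seal = 1*1 = 1.
Iteration 2: components of {Clip,Seal} -> Housing = 1*5 = 5, Ring = 2*4 = 8.
Iteration 3: components of {Housing,Ring} -> Bolt = 5*2 = 10.
Iteration 4: no further components; recursion stops.
Total rows emitted: 6.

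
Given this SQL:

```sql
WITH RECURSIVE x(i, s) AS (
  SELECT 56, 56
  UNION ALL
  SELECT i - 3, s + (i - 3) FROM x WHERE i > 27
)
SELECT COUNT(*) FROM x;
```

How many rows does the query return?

11

Base: i=56, s=56.
Iteration 1: 56 > 27 holds -> i = 56 - 3 = 53, s = 56 + 53 = 109.
Iteration 2: 53 > 27 holds -> i = 53 - 3 = 50, s = 109 + 50 = 159.
Iteration 3: 50 > 27 holds -> i = 50 - 3 = 47, s = 159 + 47 = 206.
Iteration 4: 47 > 27 holds -> i = 47 - 3 = 44, s = 206 + 44 = 250.
Iteration 5: 44 > 27 holds -> i = 44 - 3 = 41, s = 250 + 41 = 291.
Iteration 6: 41 > 27 holds -> i = 41 - 3 = 38, s = 291 + 38 = 329.
Iteration 7: 38 > 27 holds -> i = 38 - 3 = 35, s = 329 + 35 = 364.
Iteration 8: 35 > 27 holds -> i = 35 - 3 = 32, s = 364 + 32 = 396.
Iteration 9: 32 > 27 holds -> i = 32 - 3 = 29, s = 396 + 29 = 425.
Iteration 10: 29 > 27 holds -> i = 29 - 3 = 26, s = 425 + 26 = 451.
Iteration 11: 26 > 27 fails; recursion stops.
Total rows emitted: 11.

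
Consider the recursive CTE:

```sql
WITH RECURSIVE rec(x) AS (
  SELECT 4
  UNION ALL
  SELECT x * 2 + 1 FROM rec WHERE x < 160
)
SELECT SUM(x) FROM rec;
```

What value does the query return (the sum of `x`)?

Base: x=4.
Iteration 1: 4 < 160 holds -> x = 4 * 2 + 1 = 9.
Iteration 2: 9 < 160 holds -> x = 9 * 2 + 1 = 19.
Iteration 3: 19 < 160 holds -> x = 19 * 2 + 1 = 39.
Iteration 4: 39 < 160 holds -> x = 39 * 2 + 1 = 79.
Iteration 5: 79 < 160 holds -> x = 79 * 2 + 1 = 159.
Iteration 6: 159 < 160 holds -> x = 159 * 2 + 1 = 319.
Iteration 7: 319 < 160 fails; recursion stops.
SUM(x) = 4 + 9 + 19 + 39 + 79 + 159 + 319 = 628.

628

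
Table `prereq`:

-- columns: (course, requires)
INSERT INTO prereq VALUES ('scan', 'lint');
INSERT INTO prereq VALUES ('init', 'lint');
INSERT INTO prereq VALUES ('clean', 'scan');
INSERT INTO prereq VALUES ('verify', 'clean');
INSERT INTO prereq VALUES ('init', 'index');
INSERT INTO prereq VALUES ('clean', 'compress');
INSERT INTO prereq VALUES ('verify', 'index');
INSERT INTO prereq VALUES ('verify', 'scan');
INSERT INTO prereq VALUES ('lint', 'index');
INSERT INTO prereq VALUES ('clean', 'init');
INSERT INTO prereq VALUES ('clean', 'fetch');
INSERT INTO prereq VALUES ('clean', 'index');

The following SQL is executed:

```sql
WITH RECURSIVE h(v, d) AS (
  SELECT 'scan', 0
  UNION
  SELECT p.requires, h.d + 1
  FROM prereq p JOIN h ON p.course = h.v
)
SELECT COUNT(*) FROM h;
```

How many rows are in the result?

Base: (scan, d=0).
Iteration 1: edges from {scan} -> (lint, d=1).
Iteration 2: edges from {lint} -> (index, d=2).
Iteration 3: no outgoing edges from {index}; recursion stops.
Total rows emitted: 3.

3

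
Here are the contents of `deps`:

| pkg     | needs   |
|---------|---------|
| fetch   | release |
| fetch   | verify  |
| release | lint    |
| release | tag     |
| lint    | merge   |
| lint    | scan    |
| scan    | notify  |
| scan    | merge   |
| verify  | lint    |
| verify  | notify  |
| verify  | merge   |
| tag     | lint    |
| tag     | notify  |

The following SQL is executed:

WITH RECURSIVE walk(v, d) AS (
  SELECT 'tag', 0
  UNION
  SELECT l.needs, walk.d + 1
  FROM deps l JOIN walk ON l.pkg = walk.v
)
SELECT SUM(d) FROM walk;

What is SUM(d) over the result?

12

Base: (tag, d=0).
Iteration 1: edges from {tag} -> (lint, d=1), (notify, d=1).
Iteration 2: edges from {lint,notify} -> (merge, d=2), (scan, d=2).
Iteration 3: edges from {merge,scan} -> (merge, d=3), (notify, d=3).
Iteration 4: no outgoing edges from {merge,notify}; recursion stops.
SUM(d) = 0 + 1 + 1 + 2 + 2 + 3 + 3 = 12.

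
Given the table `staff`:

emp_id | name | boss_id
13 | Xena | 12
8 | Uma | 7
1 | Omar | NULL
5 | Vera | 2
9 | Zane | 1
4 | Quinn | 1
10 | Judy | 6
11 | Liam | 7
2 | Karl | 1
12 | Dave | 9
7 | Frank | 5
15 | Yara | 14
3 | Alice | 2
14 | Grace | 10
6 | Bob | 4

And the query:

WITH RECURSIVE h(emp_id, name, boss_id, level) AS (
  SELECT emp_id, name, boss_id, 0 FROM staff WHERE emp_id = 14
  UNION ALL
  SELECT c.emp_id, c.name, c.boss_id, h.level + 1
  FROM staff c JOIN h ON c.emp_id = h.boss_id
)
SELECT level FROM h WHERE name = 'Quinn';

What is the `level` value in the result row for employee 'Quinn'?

Base: emp_id=14 (Grace), boss_id=10, level 0.
Iteration 1: join on emp_id=10 -> Judy (id 10, boss_id=6, level 1).
Iteration 2: join on emp_id=6 -> Bob (id 6, boss_id=4, level 2).
Iteration 3: join on emp_id=4 -> Quinn (id 4, boss_id=1, level 3).
Iteration 4: join on emp_id=1 -> Omar (id 1, boss_id=NULL, level 4).
Iteration 5: boss_id is NULL; no match; recursion stops.

3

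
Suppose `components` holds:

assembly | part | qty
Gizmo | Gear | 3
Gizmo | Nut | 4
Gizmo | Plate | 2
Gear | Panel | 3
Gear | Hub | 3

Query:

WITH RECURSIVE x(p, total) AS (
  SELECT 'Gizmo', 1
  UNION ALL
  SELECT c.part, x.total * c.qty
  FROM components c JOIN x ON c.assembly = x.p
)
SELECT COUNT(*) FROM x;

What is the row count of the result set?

6

Base: (Gizmo, total=1).
Iteration 1: components of {Gizmo} -> Gear = 1*3 = 3, Nut = 1*4 = 4, Plate = 1*2 = 2.
Iteration 2: components of {Gear,Nut,Plate} -> Hub = 3*3 = 9, Panel = 3*3 = 9.
Iteration 3: no further components; recursion stops.
Total rows emitted: 6.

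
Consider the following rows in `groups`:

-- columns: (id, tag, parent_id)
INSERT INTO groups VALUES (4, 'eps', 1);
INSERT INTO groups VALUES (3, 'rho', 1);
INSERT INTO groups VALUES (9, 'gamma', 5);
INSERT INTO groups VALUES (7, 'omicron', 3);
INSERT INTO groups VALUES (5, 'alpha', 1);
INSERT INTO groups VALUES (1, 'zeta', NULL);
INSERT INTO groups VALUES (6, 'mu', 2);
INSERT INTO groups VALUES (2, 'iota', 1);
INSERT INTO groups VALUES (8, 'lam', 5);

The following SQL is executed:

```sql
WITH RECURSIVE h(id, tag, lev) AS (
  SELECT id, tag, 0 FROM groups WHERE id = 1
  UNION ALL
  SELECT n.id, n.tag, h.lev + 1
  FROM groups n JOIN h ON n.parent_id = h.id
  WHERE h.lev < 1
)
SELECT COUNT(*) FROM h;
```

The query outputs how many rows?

5

Base: id=1 (zeta) at lev 0.
Iteration 1: rows with parent_id in {1} -> iota (id 2, lev 1), rho (id 3, lev 1), eps (id 4, lev 1), alpha (id 5, lev 1).
Iteration 2: lev < 1 fails for all current rows; recursion stops.
Total rows emitted: 5.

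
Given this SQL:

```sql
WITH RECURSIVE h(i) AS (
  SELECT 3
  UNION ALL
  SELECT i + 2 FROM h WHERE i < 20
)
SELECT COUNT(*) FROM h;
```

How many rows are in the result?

10

Base: i=3.
Iteration 1: 3 < 20 holds -> i = 3 + 2 = 5.
Iteration 2: 5 < 20 holds -> i = 5 + 2 = 7.
Iteration 3: 7 < 20 holds -> i = 7 + 2 = 9.
Iteration 4: 9 < 20 holds -> i = 9 + 2 = 11.
Iteration 5: 11 < 20 holds -> i = 11 + 2 = 13.
Iteration 6: 13 < 20 holds -> i = 13 + 2 = 15.
Iteration 7: 15 < 20 holds -> i = 15 + 2 = 17.
Iteration 8: 17 < 20 holds -> i = 17 + 2 = 19.
Iteration 9: 19 < 20 holds -> i = 19 + 2 = 21.
Iteration 10: 21 < 20 fails; recursion stops.
Total rows emitted: 10.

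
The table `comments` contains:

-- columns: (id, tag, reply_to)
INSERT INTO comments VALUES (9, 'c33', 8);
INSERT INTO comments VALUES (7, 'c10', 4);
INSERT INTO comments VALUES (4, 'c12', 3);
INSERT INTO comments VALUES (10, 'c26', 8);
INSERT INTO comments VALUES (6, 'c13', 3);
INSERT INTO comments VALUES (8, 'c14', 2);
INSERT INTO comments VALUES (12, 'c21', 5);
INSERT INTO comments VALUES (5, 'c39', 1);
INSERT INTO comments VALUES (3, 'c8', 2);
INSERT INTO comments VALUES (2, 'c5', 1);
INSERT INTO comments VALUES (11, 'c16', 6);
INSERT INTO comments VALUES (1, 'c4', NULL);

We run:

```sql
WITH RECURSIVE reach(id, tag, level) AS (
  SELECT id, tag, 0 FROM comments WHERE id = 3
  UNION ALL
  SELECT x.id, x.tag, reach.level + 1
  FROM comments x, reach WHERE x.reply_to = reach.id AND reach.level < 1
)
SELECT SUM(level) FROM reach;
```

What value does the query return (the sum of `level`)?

Base: id=3 (c8) at level 0.
Iteration 1: rows with reply_to in {3} -> c12 (id 4, level 1), c13 (id 6, level 1).
Iteration 2: level < 1 fails for all current rows; recursion stops.
SUM(level) = 0 + 1 + 1 = 2.

2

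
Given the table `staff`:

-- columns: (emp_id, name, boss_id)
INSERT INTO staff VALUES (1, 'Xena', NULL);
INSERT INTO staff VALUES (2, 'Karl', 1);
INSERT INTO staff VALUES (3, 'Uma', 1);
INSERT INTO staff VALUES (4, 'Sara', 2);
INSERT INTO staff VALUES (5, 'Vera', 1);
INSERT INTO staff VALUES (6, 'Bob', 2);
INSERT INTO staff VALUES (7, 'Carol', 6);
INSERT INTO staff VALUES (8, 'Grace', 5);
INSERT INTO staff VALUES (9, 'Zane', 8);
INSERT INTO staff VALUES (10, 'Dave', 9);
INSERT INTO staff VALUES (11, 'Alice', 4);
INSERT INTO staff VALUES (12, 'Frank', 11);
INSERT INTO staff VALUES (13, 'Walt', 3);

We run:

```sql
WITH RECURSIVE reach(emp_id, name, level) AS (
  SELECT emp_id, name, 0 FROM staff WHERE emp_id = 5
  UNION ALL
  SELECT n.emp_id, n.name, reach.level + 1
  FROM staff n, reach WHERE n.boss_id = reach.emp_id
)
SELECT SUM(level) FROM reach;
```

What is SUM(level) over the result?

6

Base: emp_id=5 (Vera) at level 0.
Iteration 1: rows with boss_id in {5} -> Grace (id 8, level 1).
Iteration 2: rows with boss_id in {8} -> Zane (id 9, level 2).
Iteration 3: rows with boss_id in {9} -> Dave (id 10, level 3).
Iteration 4: no rows with boss_id in {10}; recursion stops.
SUM(level) = 0 + 1 + 2 + 3 = 6.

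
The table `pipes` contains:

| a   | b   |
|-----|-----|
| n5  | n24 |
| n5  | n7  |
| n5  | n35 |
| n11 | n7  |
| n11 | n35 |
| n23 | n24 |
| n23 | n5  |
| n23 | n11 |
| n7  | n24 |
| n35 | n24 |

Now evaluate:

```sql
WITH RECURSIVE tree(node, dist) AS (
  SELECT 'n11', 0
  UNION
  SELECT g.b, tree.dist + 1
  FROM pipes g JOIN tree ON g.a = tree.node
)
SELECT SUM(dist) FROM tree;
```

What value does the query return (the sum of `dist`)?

Base: (n11, dist=0).
Iteration 1: edges from {n11} -> (n35, dist=1), (n7, dist=1).
Iteration 2: edges from {n35,n7} -> (n24, dist=2). [UNION drops 1 duplicate row(s)]
Iteration 3: no outgoing edges from {n24}; recursion stops.
SUM(dist) = 0 + 1 + 1 + 2 = 4.

4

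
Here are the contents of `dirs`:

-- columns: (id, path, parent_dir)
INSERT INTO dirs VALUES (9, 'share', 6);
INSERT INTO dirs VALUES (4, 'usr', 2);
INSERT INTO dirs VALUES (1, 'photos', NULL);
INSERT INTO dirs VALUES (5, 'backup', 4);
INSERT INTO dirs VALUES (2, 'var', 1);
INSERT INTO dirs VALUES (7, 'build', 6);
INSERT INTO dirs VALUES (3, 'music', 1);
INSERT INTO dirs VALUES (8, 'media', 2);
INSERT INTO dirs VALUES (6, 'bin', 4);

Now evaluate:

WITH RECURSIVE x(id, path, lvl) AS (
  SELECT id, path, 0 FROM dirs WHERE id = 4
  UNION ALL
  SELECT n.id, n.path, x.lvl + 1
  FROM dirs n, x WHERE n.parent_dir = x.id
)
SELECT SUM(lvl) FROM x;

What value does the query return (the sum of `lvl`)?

6

Base: id=4 (usr) at lvl 0.
Iteration 1: rows with parent_dir in {4} -> backup (id 5, lvl 1), bin (id 6, lvl 1).
Iteration 2: rows with parent_dir in {5,6} -> build (id 7, lvl 2), share (id 9, lvl 2).
Iteration 3: no rows with parent_dir in {7,9}; recursion stops.
SUM(lvl) = 0 + 1 + 1 + 2 + 2 = 6.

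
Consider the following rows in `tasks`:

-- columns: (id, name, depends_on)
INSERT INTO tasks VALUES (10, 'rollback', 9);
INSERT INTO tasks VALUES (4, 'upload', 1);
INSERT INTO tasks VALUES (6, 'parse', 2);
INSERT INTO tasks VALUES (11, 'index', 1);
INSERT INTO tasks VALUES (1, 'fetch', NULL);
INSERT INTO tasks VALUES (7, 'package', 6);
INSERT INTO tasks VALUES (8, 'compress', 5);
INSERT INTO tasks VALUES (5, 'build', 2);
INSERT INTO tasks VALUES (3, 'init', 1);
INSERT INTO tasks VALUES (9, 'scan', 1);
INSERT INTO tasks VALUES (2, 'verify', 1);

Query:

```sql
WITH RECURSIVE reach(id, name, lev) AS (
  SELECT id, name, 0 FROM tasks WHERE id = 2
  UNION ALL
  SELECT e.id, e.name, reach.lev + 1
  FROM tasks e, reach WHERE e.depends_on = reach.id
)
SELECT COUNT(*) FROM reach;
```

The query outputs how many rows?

5

Base: id=2 (verify) at lev 0.
Iteration 1: rows with depends_on in {2} -> build (id 5, lev 1), parse (id 6, lev 1).
Iteration 2: rows with depends_on in {5,6} -> package (id 7, lev 2), compress (id 8, lev 2).
Iteration 3: no rows with depends_on in {7,8}; recursion stops.
Total rows emitted: 5.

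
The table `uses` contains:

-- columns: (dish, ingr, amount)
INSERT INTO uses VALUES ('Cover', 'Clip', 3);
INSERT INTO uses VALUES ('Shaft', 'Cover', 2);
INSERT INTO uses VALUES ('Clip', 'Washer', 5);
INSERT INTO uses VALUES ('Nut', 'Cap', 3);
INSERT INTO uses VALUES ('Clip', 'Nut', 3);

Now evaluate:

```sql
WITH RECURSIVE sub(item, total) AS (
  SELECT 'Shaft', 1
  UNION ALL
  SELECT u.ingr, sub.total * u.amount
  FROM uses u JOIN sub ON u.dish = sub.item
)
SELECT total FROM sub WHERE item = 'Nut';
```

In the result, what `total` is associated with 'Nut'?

18

Base: (Shaft, total=1).
Iteration 1: components of {Shaft} -> Cover = 1*2 = 2.
Iteration 2: components of {Cover} -> Clip = 2*3 = 6.
Iteration 3: components of {Clip} -> Nut = 6*3 = 18, Washer = 6*5 = 30.
Iteration 4: components of {Nut,Washer} -> Cap = 18*3 = 54.
Iteration 5: no further components; recursion stops.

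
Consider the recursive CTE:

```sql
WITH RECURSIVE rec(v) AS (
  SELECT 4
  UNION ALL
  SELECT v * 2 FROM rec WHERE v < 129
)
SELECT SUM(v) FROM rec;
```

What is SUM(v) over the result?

508

Base: v=4.
Iteration 1: 4 < 129 holds -> v = 4 * 2 = 8.
Iteration 2: 8 < 129 holds -> v = 8 * 2 = 16.
Iteration 3: 16 < 129 holds -> v = 16 * 2 = 32.
Iteration 4: 32 < 129 holds -> v = 32 * 2 = 64.
Iteration 5: 64 < 129 holds -> v = 64 * 2 = 128.
Iteration 6: 128 < 129 holds -> v = 128 * 2 = 256.
Iteration 7: 256 < 129 fails; recursion stops.
SUM(v) = 4 + 8 + 16 + 32 + 64 + 128 + 256 = 508.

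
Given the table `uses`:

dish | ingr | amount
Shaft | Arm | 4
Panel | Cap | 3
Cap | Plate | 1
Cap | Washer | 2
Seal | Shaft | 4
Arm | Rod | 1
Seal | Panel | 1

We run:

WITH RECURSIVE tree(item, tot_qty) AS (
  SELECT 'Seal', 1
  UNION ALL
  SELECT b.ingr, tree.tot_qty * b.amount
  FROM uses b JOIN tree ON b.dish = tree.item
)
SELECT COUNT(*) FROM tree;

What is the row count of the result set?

Base: (Seal, tot_qty=1).
Iteration 1: components of {Seal} -> Panel = 1*1 = 1, Shaft = 1*4 = 4.
Iteration 2: components of {Panel,Shaft} -> Arm = 4*4 = 16, Cap = 1*3 = 3.
Iteration 3: components of {Arm,Cap} -> Plate = 3*1 = 3, Rod = 16*1 = 16, Washer = 3*2 = 6.
Iteration 4: no further components; recursion stops.
Total rows emitted: 8.

8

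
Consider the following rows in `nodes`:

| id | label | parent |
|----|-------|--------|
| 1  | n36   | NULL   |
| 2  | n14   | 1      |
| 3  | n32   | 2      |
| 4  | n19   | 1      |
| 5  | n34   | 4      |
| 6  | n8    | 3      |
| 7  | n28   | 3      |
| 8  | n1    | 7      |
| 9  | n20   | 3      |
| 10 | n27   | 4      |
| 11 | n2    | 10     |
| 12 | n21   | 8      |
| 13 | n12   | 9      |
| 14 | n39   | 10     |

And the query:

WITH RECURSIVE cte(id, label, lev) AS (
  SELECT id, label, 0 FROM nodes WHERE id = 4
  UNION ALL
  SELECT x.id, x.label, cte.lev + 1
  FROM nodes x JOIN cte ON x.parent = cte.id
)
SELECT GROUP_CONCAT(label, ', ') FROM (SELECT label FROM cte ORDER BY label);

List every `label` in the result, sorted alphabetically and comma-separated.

Base: id=4 (n19) at lev 0.
Iteration 1: rows with parent in {4} -> n34 (id 5, lev 1), n27 (id 10, lev 1).
Iteration 2: rows with parent in {5,10} -> n2 (id 11, lev 2), n39 (id 14, lev 2).
Iteration 3: no rows with parent in {11,14}; recursion stops.

n19, n2, n27, n34, n39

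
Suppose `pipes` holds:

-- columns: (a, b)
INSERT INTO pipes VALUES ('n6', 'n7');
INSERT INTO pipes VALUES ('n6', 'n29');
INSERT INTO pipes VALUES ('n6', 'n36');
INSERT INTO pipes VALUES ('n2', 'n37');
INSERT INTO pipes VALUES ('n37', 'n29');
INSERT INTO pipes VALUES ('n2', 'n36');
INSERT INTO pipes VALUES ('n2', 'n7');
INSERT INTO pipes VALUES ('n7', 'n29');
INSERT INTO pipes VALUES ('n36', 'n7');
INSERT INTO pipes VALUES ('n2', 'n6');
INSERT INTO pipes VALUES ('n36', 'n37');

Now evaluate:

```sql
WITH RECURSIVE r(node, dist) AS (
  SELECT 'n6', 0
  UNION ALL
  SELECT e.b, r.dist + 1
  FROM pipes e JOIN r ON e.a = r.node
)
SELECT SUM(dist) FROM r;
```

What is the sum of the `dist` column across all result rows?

15

Base: (n6, dist=0).
Iteration 1: edges from {n6} -> (n29, dist=1), (n36, dist=1), (n7, dist=1).
Iteration 2: edges from {n29,n36,n7} -> (n29, dist=2), (n37, dist=2), (n7, dist=2).
Iteration 3: edges from {n29,n37,n7} -> (n29, dist=3) x2. [UNION ALL keeps all 2 new rows, including repeats]
Iteration 4: no outgoing edges from {n29}; recursion stops.
SUM(dist) = 0 + 1 + 1 + 1 + 2 + 2 + 2 + 3 + 3 = 15.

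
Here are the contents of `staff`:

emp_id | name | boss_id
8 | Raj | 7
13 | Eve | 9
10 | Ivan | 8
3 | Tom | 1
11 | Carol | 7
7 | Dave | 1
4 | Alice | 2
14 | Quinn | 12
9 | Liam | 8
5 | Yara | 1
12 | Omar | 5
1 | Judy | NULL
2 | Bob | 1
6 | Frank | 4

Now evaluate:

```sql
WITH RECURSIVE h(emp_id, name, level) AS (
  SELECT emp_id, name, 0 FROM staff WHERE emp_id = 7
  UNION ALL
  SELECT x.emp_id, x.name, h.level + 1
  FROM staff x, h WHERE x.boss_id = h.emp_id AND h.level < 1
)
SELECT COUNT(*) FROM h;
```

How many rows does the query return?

3

Base: emp_id=7 (Dave) at level 0.
Iteration 1: rows with boss_id in {7} -> Raj (id 8, level 1), Carol (id 11, level 1).
Iteration 2: level < 1 fails for all current rows; recursion stops.
Total rows emitted: 3.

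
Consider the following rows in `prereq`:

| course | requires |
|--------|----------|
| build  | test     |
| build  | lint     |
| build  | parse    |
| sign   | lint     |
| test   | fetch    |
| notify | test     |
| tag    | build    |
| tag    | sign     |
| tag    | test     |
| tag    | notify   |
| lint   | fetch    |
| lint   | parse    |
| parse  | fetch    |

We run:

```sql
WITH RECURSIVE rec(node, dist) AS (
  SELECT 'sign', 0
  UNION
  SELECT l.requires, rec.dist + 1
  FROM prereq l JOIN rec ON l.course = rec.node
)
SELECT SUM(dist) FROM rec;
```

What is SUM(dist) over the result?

Base: (sign, dist=0).
Iteration 1: edges from {sign} -> (lint, dist=1).
Iteration 2: edges from {lint} -> (fetch, dist=2), (parse, dist=2).
Iteration 3: edges from {fetch,parse} -> (fetch, dist=3).
Iteration 4: no outgoing edges from {fetch}; recursion stops.
SUM(dist) = 0 + 1 + 2 + 2 + 3 = 8.

8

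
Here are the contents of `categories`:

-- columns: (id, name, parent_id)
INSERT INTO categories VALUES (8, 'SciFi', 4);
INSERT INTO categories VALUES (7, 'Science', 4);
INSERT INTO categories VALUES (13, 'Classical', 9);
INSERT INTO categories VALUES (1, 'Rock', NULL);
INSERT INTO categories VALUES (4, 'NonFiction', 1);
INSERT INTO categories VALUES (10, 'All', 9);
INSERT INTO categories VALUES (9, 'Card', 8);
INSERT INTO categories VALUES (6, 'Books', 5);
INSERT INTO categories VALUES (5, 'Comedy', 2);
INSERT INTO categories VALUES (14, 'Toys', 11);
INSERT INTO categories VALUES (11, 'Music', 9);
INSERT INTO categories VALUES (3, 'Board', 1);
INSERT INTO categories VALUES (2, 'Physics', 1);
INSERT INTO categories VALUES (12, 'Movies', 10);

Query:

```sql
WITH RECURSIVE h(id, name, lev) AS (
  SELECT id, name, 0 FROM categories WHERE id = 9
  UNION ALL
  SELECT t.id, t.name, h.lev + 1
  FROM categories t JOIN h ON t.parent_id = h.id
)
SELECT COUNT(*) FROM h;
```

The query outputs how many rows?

6

Base: id=9 (Card) at lev 0.
Iteration 1: rows with parent_id in {9} -> All (id 10, lev 1), Music (id 11, lev 1), Classical (id 13, lev 1).
Iteration 2: rows with parent_id in {10,11,13} -> Movies (id 12, lev 2), Toys (id 14, lev 2).
Iteration 3: no rows with parent_id in {12,14}; recursion stops.
Total rows emitted: 6.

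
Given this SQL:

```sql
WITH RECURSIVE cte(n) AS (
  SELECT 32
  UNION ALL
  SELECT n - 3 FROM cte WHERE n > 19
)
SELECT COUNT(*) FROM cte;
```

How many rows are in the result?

6

Base: n=32.
Iteration 1: 32 > 19 holds -> n = 32 - 3 = 29.
Iteration 2: 29 > 19 holds -> n = 29 - 3 = 26.
Iteration 3: 26 > 19 holds -> n = 26 - 3 = 23.
Iteration 4: 23 > 19 holds -> n = 23 - 3 = 20.
Iteration 5: 20 > 19 holds -> n = 20 - 3 = 17.
Iteration 6: 17 > 19 fails; recursion stops.
Total rows emitted: 6.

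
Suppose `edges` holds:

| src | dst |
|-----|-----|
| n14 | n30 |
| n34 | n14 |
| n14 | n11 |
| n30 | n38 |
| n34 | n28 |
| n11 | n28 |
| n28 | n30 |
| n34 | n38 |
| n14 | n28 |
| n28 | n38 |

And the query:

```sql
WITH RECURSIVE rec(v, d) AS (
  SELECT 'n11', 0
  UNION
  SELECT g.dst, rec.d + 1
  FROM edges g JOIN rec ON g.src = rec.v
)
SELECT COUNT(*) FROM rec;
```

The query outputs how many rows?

Base: (n11, d=0).
Iteration 1: edges from {n11} -> (n28, d=1).
Iteration 2: edges from {n28} -> (n30, d=2), (n38, d=2).
Iteration 3: edges from {n30,n38} -> (n38, d=3).
Iteration 4: no outgoing edges from {n38}; recursion stops.
Total rows emitted: 5.

5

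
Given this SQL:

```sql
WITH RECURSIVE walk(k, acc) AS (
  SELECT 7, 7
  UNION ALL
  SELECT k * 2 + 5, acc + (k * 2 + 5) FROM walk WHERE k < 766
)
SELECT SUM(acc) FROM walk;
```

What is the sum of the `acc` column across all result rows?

Base: k=7, acc=7.
Iteration 1: 7 < 766 holds -> k = 7 * 2 + 5 = 19, acc = 7 + 19 = 26.
Iteration 2: 19 < 766 holds -> k = 19 * 2 + 5 = 43, acc = 26 + 43 = 69.
Iteration 3: 43 < 766 holds -> k = 43 * 2 + 5 = 91, acc = 69 + 91 = 160.
Iteration 4: 91 < 766 holds -> k = 91 * 2 + 5 = 187, acc = 160 + 187 = 347.
Iteration 5: 187 < 766 holds -> k = 187 * 2 + 5 = 379, acc = 347 + 379 = 726.
Iteration 6: 379 < 766 holds -> k = 379 * 2 + 5 = 763, acc = 726 + 763 = 1489.
Iteration 7: 763 < 766 holds -> k = 763 * 2 + 5 = 1531, acc = 1489 + 1531 = 3020.
Iteration 8: 1531 < 766 fails; recursion stops.
SUM(acc) = 7 + 26 + 69 + 160 + 347 + 726 + 1489 + 3020 = 5844.

5844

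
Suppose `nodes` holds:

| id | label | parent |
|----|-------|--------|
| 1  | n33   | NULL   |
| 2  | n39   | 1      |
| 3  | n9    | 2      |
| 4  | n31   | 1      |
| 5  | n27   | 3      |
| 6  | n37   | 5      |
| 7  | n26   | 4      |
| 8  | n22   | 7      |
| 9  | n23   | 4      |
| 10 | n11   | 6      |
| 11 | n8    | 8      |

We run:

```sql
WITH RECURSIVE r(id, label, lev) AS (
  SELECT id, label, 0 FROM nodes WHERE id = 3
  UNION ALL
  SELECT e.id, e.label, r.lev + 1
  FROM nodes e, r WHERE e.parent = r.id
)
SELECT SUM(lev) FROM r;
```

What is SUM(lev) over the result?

6

Base: id=3 (n9) at lev 0.
Iteration 1: rows with parent in {3} -> n27 (id 5, lev 1).
Iteration 2: rows with parent in {5} -> n37 (id 6, lev 2).
Iteration 3: rows with parent in {6} -> n11 (id 10, lev 3).
Iteration 4: no rows with parent in {10}; recursion stops.
SUM(lev) = 0 + 1 + 2 + 3 = 6.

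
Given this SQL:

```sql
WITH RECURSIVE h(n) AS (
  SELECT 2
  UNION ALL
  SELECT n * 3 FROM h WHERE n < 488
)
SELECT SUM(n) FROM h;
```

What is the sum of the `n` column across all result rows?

2186

Base: n=2.
Iteration 1: 2 < 488 holds -> n = 2 * 3 = 6.
Iteration 2: 6 < 488 holds -> n = 6 * 3 = 18.
Iteration 3: 18 < 488 holds -> n = 18 * 3 = 54.
Iteration 4: 54 < 488 holds -> n = 54 * 3 = 162.
Iteration 5: 162 < 488 holds -> n = 162 * 3 = 486.
Iteration 6: 486 < 488 holds -> n = 486 * 3 = 1458.
Iteration 7: 1458 < 488 fails; recursion stops.
SUM(n) = 2 + 6 + 18 + 54 + 162 + 486 + 1458 = 2186.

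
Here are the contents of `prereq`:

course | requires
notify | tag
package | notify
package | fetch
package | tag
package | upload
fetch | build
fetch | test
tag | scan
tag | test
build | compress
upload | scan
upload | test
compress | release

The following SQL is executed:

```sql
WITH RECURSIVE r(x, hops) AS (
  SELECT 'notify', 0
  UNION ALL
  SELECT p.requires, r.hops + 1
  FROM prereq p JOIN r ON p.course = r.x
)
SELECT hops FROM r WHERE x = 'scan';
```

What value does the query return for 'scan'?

2

Base: (notify, hops=0).
Iteration 1: edges from {notify} -> (tag, hops=1).
Iteration 2: edges from {tag} -> (scan, hops=2), (test, hops=2).
Iteration 3: no outgoing edges from {scan,test}; recursion stops.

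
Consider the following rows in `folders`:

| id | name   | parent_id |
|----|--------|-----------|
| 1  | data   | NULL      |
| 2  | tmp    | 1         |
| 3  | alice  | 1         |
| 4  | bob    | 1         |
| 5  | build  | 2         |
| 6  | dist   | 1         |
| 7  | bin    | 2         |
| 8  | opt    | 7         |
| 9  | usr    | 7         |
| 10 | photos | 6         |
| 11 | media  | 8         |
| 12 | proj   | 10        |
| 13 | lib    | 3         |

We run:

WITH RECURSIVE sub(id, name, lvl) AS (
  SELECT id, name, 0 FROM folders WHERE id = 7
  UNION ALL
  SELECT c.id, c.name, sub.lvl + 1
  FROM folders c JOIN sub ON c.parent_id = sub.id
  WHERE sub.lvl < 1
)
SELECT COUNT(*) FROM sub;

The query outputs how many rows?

Base: id=7 (bin) at lvl 0.
Iteration 1: rows with parent_id in {7} -> opt (id 8, lvl 1), usr (id 9, lvl 1).
Iteration 2: lvl < 1 fails for all current rows; recursion stops.
Total rows emitted: 3.

3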